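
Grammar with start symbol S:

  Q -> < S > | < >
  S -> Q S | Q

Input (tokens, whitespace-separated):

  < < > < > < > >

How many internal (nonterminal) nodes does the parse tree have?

[S [Q < [S [Q < >] [S [Q < >] [S [Q < >]]]] >]]

8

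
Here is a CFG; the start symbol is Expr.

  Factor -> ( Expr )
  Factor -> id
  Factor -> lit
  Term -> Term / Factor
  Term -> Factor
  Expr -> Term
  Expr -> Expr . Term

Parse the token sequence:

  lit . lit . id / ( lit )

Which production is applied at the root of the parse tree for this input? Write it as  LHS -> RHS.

Expr -> Expr . Term

[Expr [Expr [Expr [Term [Factor lit]]] . [Term [Factor lit]]] . [Term [Term [Factor id]] / [Factor ( [Expr [Term [Factor lit]]] )]]]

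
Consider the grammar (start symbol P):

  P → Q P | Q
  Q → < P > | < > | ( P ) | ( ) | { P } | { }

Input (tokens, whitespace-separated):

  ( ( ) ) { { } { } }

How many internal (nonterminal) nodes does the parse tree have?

[P [Q ( [P [Q ( )]] )] [P [Q { [P [Q { }] [P [Q { }]]] }]]]

10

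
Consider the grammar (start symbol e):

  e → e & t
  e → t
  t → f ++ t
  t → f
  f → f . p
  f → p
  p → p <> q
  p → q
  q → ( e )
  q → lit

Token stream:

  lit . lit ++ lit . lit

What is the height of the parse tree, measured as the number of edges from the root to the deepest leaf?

7

[e [t [f [f [p [q lit]]] . [p [q lit]]] ++ [t [f [f [p [q lit]]] . [p [q lit]]]]]]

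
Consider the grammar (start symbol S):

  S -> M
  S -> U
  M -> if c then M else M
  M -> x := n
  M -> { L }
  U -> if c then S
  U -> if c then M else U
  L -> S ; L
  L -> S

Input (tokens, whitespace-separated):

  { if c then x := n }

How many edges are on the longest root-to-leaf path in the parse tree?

7

[S [M { [L [S [U if c then [S [M x := n]]]]] }]]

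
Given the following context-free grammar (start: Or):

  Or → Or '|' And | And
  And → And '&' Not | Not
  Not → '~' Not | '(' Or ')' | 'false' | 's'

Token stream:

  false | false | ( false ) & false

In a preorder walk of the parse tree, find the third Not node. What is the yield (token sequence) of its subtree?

[Or [Or [Or [And [Not false]]] | [And [Not false]]] | [And [And [Not ( [Or [And [Not false]]] )]] & [Not false]]]

( false )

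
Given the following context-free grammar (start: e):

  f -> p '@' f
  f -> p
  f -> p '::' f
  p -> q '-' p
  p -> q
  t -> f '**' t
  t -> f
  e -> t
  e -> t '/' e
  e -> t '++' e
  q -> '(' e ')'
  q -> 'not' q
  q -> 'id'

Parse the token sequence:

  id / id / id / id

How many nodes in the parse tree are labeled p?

[e [t [f [p [q id]]]] / [e [t [f [p [q id]]]] / [e [t [f [p [q id]]]] / [e [t [f [p [q id]]]]]]]]

4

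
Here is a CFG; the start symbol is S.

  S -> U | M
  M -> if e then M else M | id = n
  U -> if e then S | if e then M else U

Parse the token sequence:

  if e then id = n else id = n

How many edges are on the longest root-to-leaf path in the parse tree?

3

[S [M if e then [M id = n] else [M id = n]]]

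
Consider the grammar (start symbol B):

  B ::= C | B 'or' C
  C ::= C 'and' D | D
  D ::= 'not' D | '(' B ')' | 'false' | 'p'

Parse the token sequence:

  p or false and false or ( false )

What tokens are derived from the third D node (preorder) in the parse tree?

[B [B [B [C [D p]]] or [C [C [D false]] and [D false]]] or [C [D ( [B [C [D false]]] )]]]

false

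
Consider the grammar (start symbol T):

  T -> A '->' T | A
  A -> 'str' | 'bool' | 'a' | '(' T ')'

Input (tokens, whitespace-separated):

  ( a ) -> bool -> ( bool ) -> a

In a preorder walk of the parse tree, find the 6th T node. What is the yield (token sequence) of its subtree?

[T [A ( [T [A a]] )] -> [T [A bool] -> [T [A ( [T [A bool]] )] -> [T [A a]]]]]

a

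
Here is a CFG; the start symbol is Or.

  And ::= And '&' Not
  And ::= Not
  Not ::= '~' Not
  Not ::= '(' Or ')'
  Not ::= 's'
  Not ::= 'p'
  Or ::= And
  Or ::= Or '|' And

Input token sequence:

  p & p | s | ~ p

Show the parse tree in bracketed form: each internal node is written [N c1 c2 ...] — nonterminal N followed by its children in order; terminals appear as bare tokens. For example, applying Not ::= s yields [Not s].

[Or [Or [Or [And [And [Not p]] & [Not p]]] | [And [Not s]]] | [And [Not ~ [Not p]]]]

Or
Or | And
Or | And | And
And | And | And
And & Not | And | And
Not & Not | And | And
p & Not | And | And
p & p | And | And
p & p | Not | And
p & p | s | And
p & p | s | Not
p & p | s | ~ Not
p & p | s | ~ p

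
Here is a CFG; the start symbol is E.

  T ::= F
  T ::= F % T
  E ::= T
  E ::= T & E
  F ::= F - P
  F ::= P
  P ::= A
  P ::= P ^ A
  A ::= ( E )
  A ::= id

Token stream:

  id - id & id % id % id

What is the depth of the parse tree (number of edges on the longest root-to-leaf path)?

8

[E [T [F [F [P [A id]]] - [P [A id]]]] & [E [T [F [P [A id]]] % [T [F [P [A id]]] % [T [F [P [A id]]]]]]]]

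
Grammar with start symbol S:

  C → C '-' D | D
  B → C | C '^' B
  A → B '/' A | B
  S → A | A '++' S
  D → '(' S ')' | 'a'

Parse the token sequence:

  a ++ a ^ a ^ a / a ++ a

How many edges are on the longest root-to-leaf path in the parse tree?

8

[S [A [B [C [D a]]]] ++ [S [A [B [C [D a]] ^ [B [C [D a]] ^ [B [C [D a]]]]] / [A [B [C [D a]]]]] ++ [S [A [B [C [D a]]]]]]]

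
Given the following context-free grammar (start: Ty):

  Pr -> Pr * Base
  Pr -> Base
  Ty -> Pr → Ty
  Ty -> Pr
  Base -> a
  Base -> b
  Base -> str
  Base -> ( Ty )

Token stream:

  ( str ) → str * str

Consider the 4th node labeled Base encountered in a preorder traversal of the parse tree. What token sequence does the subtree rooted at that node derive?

[Ty [Pr [Base ( [Ty [Pr [Base str]]] )]] → [Ty [Pr [Pr [Base str]] * [Base str]]]]

str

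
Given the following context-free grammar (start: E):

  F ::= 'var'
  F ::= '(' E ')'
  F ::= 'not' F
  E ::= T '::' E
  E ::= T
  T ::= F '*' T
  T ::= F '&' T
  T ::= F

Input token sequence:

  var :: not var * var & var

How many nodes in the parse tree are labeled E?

[E [T [F var]] :: [E [T [F not [F var]] * [T [F var] & [T [F var]]]]]]

2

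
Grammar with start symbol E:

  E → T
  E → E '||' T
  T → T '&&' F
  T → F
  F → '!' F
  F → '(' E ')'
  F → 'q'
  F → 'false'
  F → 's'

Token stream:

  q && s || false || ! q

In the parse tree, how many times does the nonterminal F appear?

[E [E [E [T [T [F q]] && [F s]]] || [T [F false]]] || [T [F ! [F q]]]]

5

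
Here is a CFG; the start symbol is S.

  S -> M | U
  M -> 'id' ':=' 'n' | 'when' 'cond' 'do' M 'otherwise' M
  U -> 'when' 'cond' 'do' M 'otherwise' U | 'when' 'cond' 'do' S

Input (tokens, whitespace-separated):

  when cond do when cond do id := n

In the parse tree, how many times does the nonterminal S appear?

3

[S [U when cond do [S [U when cond do [S [M id := n]]]]]]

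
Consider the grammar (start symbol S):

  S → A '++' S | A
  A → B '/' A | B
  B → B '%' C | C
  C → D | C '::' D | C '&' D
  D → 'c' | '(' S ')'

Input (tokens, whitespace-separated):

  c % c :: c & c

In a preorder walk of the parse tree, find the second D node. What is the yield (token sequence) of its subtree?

[S [A [B [B [C [D c]]] % [C [C [C [D c]] :: [D c]] & [D c]]]]]

c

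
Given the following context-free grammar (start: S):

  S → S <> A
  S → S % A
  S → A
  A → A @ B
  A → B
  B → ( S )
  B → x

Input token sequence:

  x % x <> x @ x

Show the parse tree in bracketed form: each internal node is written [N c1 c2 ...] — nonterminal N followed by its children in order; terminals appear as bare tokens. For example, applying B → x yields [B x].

S
S <> A
S % A <> A
A % A <> A
B % A <> A
x % A <> A
x % B <> A
x % x <> A
x % x <> A @ B
x % x <> B @ B
x % x <> x @ B
x % x <> x @ x

[S [S [S [A [B x]]] % [A [B x]]] <> [A [A [B x]] @ [B x]]]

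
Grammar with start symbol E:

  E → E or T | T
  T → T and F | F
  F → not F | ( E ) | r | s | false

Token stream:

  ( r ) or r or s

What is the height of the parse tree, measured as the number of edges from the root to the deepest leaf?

[E [E [E [T [F ( [E [T [F r]]] )]]] or [T [F r]]] or [T [F s]]]

8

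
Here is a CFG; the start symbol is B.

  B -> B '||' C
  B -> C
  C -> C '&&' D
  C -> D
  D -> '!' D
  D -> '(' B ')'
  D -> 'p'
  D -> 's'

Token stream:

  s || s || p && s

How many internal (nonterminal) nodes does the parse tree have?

[B [B [B [C [D s]]] || [C [D s]]] || [C [C [D p]] && [D s]]]

11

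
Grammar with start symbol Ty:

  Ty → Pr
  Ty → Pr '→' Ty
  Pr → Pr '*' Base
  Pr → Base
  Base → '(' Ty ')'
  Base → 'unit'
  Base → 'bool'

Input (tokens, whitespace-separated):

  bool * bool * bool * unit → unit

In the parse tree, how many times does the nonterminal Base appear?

5

[Ty [Pr [Pr [Pr [Pr [Base bool]] * [Base bool]] * [Base bool]] * [Base unit]] → [Ty [Pr [Base unit]]]]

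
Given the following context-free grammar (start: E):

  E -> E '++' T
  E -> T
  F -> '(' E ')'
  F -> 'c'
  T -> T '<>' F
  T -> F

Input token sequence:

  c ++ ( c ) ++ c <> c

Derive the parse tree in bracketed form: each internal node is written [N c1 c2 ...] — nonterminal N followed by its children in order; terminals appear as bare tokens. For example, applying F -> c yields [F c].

E
E ++ T
E ++ T ++ T
T ++ T ++ T
F ++ T ++ T
c ++ T ++ T
c ++ F ++ T
c ++ ( E ) ++ T
c ++ ( T ) ++ T
c ++ ( F ) ++ T
c ++ ( c ) ++ T
c ++ ( c ) ++ T <> F
c ++ ( c ) ++ F <> F
c ++ ( c ) ++ c <> F
c ++ ( c ) ++ c <> c

[E [E [E [T [F c]]] ++ [T [F ( [E [T [F c]]] )]]] ++ [T [T [F c]] <> [F c]]]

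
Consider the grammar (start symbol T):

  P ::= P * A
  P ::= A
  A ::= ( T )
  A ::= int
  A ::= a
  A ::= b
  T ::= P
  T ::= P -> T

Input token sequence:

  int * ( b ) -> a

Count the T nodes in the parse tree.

3

[T [P [P [A int]] * [A ( [T [P [A b]]] )]] -> [T [P [A a]]]]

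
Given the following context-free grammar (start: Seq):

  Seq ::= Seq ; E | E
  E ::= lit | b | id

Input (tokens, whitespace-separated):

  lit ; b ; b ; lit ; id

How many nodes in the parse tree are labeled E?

[Seq [Seq [Seq [Seq [Seq [E lit]] ; [E b]] ; [E b]] ; [E lit]] ; [E id]]

5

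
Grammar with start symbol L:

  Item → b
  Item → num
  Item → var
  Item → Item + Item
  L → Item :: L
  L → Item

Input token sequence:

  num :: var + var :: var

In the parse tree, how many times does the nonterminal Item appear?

[L [Item num] :: [L [Item [Item var] + [Item var]] :: [L [Item var]]]]

5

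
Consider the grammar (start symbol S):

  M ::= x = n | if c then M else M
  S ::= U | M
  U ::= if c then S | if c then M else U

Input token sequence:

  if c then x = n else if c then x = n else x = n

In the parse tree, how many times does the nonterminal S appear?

1

[S [M if c then [M x = n] else [M if c then [M x = n] else [M x = n]]]]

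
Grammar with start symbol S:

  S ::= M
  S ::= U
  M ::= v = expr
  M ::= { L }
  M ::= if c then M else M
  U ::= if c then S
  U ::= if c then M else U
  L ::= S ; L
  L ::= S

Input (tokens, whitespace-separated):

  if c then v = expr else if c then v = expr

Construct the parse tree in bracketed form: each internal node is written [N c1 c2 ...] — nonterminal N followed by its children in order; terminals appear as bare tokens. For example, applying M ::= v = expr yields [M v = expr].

S
U
if c then M else U
if c then v = expr else U
if c then v = expr else if c then S
if c then v = expr else if c then M
if c then v = expr else if c then v = expr

[S [U if c then [M v = expr] else [U if c then [S [M v = expr]]]]]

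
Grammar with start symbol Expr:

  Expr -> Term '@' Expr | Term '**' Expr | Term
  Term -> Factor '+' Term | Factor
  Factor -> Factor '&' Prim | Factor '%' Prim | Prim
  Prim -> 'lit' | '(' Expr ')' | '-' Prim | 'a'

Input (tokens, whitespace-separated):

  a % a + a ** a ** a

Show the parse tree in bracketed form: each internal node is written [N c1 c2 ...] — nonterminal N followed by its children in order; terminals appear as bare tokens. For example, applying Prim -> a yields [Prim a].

Expr
Term ** Expr
Factor + Term ** Expr
Factor % Prim + Term ** Expr
Prim % Prim + Term ** Expr
a % Prim + Term ** Expr
a % a + Term ** Expr
a % a + Factor ** Expr
a % a + Prim ** Expr
a % a + a ** Expr
a % a + a ** Term ** Expr
a % a + a ** Factor ** Expr
a % a + a ** Prim ** Expr
a % a + a ** a ** Expr
a % a + a ** a ** Term
a % a + a ** a ** Factor
a % a + a ** a ** Prim
a % a + a ** a ** a

[Expr [Term [Factor [Factor [Prim a]] % [Prim a]] + [Term [Factor [Prim a]]]] ** [Expr [Term [Factor [Prim a]]] ** [Expr [Term [Factor [Prim a]]]]]]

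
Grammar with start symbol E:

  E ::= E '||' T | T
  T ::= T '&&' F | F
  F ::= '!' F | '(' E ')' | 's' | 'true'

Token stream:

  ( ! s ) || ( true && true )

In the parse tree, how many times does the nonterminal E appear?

4

[E [E [T [F ( [E [T [F ! [F s]]]] )]]] || [T [F ( [E [T [T [F true]] && [F true]]] )]]]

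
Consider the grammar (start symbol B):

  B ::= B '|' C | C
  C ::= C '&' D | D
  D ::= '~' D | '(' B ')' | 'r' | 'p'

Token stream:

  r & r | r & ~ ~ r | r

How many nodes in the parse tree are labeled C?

[B [B [B [C [C [D r]] & [D r]]] | [C [C [D r]] & [D ~ [D ~ [D r]]]]] | [C [D r]]]

5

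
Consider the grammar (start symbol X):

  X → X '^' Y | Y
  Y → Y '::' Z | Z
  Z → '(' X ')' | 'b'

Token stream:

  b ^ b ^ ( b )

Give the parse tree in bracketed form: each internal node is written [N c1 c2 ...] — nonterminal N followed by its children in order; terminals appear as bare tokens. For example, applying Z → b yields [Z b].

X
X ^ Y
X ^ Y ^ Y
Y ^ Y ^ Y
Z ^ Y ^ Y
b ^ Y ^ Y
b ^ Z ^ Y
b ^ b ^ Y
b ^ b ^ Z
b ^ b ^ ( X )
b ^ b ^ ( Y )
b ^ b ^ ( Z )
b ^ b ^ ( b )

[X [X [X [Y [Z b]]] ^ [Y [Z b]]] ^ [Y [Z ( [X [Y [Z b]]] )]]]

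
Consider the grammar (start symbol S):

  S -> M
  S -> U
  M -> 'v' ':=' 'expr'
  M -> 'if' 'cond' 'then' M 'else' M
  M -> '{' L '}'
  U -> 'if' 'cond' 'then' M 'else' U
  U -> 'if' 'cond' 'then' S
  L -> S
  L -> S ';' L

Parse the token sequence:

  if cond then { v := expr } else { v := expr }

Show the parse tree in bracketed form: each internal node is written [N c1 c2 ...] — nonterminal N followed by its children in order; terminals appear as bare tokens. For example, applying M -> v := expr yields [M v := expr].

S
M
if cond then M else M
if cond then { L } else M
if cond then { S } else M
if cond then { M } else M
if cond then { v := expr } else M
if cond then { v := expr } else { L }
if cond then { v := expr } else { S }
if cond then { v := expr } else { M }
if cond then { v := expr } else { v := expr }

[S [M if cond then [M { [L [S [M v := expr]]] }] else [M { [L [S [M v := expr]]] }]]]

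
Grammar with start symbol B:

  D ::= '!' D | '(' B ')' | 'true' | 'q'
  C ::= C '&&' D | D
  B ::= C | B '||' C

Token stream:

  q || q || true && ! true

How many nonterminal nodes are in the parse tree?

[B [B [B [C [D q]]] || [C [D q]]] || [C [C [D true]] && [D ! [D true]]]]

12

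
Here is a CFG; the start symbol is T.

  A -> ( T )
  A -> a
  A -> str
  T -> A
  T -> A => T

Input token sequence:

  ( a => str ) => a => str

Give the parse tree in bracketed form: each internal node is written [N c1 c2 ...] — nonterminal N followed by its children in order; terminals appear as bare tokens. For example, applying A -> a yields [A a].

[T [A ( [T [A a] => [T [A str]]] )] => [T [A a] => [T [A str]]]]

T
A => T
( T ) => T
( A => T ) => T
( a => T ) => T
( a => A ) => T
( a => str ) => T
( a => str ) => A => T
( a => str ) => a => T
( a => str ) => a => A
( a => str ) => a => str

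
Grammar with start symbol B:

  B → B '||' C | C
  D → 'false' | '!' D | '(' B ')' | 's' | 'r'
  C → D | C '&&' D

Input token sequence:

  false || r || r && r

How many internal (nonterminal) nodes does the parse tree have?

11

[B [B [B [C [D false]]] || [C [D r]]] || [C [C [D r]] && [D r]]]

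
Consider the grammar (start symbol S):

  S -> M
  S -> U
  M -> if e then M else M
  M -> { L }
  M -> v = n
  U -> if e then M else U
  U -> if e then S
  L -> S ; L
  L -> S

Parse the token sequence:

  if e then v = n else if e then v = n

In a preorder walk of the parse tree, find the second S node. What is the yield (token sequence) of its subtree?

[S [U if e then [M v = n] else [U if e then [S [M v = n]]]]]

v = n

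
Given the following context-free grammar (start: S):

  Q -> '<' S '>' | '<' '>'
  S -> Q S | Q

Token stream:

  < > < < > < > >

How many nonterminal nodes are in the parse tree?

[S [Q < >] [S [Q < [S [Q < >] [S [Q < >]]] >]]]

8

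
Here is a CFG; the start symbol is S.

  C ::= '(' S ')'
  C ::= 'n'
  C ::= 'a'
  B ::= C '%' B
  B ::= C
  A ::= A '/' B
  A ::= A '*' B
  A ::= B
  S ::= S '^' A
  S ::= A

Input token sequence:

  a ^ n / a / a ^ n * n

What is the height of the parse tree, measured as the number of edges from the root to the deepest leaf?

7

[S [S [S [A [B [C a]]]] ^ [A [A [A [B [C n]]] / [B [C a]]] / [B [C a]]]] ^ [A [A [B [C n]]] * [B [C n]]]]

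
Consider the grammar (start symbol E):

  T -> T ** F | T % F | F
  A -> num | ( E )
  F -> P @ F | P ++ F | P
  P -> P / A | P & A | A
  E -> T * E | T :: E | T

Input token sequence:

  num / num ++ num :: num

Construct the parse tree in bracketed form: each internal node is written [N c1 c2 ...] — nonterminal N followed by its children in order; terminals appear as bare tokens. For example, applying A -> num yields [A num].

[E [T [F [P [P [A num]] / [A num]] ++ [F [P [A num]]]]] :: [E [T [F [P [A num]]]]]]

E
T :: E
F :: E
P ++ F :: E
P / A ++ F :: E
A / A ++ F :: E
num / A ++ F :: E
num / num ++ F :: E
num / num ++ P :: E
num / num ++ A :: E
num / num ++ num :: E
num / num ++ num :: T
num / num ++ num :: F
num / num ++ num :: P
num / num ++ num :: A
num / num ++ num :: num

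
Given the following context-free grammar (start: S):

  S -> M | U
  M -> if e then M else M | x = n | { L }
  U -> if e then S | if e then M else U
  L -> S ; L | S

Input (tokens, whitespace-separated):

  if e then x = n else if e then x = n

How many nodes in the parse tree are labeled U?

[S [U if e then [M x = n] else [U if e then [S [M x = n]]]]]

2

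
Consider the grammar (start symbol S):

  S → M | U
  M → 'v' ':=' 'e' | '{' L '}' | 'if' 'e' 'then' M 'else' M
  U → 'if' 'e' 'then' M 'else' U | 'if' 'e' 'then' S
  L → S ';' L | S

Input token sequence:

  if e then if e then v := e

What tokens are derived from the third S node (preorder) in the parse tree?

[S [U if e then [S [U if e then [S [M v := e]]]]]]

v := e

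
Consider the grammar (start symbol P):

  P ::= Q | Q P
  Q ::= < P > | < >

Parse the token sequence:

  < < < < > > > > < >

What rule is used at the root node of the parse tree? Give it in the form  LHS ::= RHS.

P ::= Q P

[P [Q < [P [Q < [P [Q < [P [Q < >]] >]] >]] >] [P [Q < >]]]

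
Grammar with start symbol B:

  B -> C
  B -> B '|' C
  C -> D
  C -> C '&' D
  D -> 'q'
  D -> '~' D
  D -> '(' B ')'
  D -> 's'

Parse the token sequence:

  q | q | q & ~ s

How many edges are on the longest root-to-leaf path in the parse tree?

[B [B [B [C [D q]]] | [C [D q]]] | [C [C [D q]] & [D ~ [D s]]]]

5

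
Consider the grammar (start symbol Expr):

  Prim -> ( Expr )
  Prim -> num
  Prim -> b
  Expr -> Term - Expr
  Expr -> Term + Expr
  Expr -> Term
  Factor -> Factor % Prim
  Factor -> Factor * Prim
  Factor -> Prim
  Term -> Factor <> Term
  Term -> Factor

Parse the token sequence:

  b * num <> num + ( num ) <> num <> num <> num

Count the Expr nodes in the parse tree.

3

[Expr [Term [Factor [Factor [Prim b]] * [Prim num]] <> [Term [Factor [Prim num]]]] + [Expr [Term [Factor [Prim ( [Expr [Term [Factor [Prim num]]]] )]] <> [Term [Factor [Prim num]] <> [Term [Factor [Prim num]] <> [Term [Factor [Prim num]]]]]]]]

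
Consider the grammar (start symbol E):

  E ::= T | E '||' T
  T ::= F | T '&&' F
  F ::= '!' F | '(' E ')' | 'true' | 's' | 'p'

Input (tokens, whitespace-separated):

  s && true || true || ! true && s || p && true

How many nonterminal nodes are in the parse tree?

[E [E [E [E [T [T [F s]] && [F true]]] || [T [F true]]] || [T [T [F ! [F true]]] && [F s]]] || [T [T [F p]] && [F true]]]

19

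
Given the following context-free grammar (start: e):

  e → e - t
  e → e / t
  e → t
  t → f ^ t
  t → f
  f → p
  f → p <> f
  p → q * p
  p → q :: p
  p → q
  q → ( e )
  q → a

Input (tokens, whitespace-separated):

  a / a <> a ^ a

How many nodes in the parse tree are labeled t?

[e [e [t [f [p [q a]]]]] / [t [f [p [q a]] <> [f [p [q a]]]] ^ [t [f [p [q a]]]]]]

3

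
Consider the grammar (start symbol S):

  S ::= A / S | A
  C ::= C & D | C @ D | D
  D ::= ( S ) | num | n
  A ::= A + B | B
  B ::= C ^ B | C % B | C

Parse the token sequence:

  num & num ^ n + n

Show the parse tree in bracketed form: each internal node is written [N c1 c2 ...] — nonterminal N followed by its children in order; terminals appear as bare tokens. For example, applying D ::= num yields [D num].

S
A
A + B
B + B
C ^ B + B
C & D ^ B + B
D & D ^ B + B
num & D ^ B + B
num & num ^ B + B
num & num ^ C + B
num & num ^ D + B
num & num ^ n + B
num & num ^ n + C
num & num ^ n + D
num & num ^ n + n

[S [A [A [B [C [C [D num]] & [D num]] ^ [B [C [D n]]]]] + [B [C [D n]]]]]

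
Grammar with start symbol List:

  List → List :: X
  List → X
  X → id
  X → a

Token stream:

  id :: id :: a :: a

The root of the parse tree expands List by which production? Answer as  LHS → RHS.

List → List :: X

[List [List [List [List [X id]] :: [X id]] :: [X a]] :: [X a]]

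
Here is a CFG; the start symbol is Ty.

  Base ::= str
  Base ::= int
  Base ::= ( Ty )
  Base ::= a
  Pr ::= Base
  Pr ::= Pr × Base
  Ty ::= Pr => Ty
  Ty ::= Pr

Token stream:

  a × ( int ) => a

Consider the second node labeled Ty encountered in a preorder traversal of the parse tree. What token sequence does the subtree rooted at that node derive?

int

[Ty [Pr [Pr [Base a]] × [Base ( [Ty [Pr [Base int]]] )]] => [Ty [Pr [Base a]]]]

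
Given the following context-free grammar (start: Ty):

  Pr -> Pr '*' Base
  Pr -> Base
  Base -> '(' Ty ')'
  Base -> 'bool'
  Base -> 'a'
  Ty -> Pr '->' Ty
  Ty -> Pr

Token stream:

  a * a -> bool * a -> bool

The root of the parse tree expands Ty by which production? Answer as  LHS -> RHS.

[Ty [Pr [Pr [Base a]] * [Base a]] -> [Ty [Pr [Pr [Base bool]] * [Base a]] -> [Ty [Pr [Base bool]]]]]

Ty -> Pr '->' Ty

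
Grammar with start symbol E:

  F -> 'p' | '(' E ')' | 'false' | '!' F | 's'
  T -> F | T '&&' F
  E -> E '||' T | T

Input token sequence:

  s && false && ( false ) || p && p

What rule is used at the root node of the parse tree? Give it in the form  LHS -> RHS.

E -> E '||' T

[E [E [T [T [T [F s]] && [F false]] && [F ( [E [T [F false]]] )]]] || [T [T [F p]] && [F p]]]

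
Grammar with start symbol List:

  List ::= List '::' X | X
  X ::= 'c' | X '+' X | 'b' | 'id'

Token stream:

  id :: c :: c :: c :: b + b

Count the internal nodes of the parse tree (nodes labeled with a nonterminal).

[List [List [List [List [List [X id]] :: [X c]] :: [X c]] :: [X c]] :: [X [X b] + [X b]]]

12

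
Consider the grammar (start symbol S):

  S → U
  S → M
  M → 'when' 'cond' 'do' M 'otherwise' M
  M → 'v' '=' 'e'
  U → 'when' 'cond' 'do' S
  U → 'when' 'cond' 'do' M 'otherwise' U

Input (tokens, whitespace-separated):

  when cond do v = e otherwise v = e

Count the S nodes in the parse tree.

1

[S [M when cond do [M v = e] otherwise [M v = e]]]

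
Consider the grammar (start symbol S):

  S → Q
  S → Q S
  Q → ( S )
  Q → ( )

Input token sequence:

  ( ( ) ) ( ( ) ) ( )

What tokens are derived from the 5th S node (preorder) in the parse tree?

[S [Q ( [S [Q ( )]] )] [S [Q ( [S [Q ( )]] )] [S [Q ( )]]]]

( )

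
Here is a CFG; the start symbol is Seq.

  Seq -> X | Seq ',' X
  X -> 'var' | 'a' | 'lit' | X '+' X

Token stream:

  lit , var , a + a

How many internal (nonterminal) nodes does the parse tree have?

8

[Seq [Seq [Seq [X lit]] , [X var]] , [X [X a] + [X a]]]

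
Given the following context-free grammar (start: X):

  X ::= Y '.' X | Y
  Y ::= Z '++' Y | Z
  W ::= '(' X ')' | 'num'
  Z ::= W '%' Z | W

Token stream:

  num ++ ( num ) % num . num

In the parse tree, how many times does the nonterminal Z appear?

[X [Y [Z [W num]] ++ [Y [Z [W ( [X [Y [Z [W num]]]] )] % [Z [W num]]]]] . [X [Y [Z [W num]]]]]

5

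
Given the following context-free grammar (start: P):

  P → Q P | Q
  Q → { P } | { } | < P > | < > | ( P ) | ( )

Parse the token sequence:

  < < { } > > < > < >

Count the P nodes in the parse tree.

5

[P [Q < [P [Q < [P [Q { }]] >]] >] [P [Q < >] [P [Q < >]]]]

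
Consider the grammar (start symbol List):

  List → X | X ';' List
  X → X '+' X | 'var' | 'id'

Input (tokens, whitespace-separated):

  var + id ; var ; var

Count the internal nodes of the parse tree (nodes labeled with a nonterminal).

8

[List [X [X var] + [X id]] ; [List [X var] ; [List [X var]]]]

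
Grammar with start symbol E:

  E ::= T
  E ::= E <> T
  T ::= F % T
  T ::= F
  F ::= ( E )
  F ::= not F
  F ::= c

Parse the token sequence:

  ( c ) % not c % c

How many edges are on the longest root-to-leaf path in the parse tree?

6

[E [T [F ( [E [T [F c]]] )] % [T [F not [F c]] % [T [F c]]]]]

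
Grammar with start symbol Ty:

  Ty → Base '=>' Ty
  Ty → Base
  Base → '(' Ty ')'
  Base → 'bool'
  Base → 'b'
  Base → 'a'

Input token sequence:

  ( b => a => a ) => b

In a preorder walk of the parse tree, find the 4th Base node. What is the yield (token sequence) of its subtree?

a

[Ty [Base ( [Ty [Base b] => [Ty [Base a] => [Ty [Base a]]]] )] => [Ty [Base b]]]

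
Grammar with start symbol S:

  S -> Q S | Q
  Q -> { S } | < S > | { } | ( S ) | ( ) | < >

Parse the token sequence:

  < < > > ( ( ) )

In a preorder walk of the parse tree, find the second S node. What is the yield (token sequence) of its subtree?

< >

[S [Q < [S [Q < >]] >] [S [Q ( [S [Q ( )]] )]]]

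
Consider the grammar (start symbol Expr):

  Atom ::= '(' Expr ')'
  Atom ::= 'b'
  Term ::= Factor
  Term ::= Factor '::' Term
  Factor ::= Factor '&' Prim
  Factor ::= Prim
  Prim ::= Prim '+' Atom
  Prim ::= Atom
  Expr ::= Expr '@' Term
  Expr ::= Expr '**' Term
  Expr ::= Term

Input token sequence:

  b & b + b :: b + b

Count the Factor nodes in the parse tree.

[Expr [Term [Factor [Factor [Prim [Atom b]]] & [Prim [Prim [Atom b]] + [Atom b]]] :: [Term [Factor [Prim [Prim [Atom b]] + [Atom b]]]]]]

3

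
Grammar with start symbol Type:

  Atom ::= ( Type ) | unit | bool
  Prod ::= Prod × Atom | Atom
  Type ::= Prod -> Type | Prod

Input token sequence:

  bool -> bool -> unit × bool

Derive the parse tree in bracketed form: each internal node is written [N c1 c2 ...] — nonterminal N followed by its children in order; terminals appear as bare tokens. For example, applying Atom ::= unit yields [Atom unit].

Type
Prod -> Type
Atom -> Type
bool -> Type
bool -> Prod -> Type
bool -> Atom -> Type
bool -> bool -> Type
bool -> bool -> Prod
bool -> bool -> Prod × Atom
bool -> bool -> Atom × Atom
bool -> bool -> unit × Atom
bool -> bool -> unit × bool

[Type [Prod [Atom bool]] -> [Type [Prod [Atom bool]] -> [Type [Prod [Prod [Atom unit]] × [Atom bool]]]]]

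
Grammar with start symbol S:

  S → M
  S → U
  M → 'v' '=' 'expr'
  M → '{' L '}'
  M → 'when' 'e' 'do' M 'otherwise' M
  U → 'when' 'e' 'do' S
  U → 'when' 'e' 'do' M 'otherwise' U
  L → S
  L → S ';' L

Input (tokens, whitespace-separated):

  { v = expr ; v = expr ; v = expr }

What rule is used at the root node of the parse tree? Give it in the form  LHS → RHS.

S → M

[S [M { [L [S [M v = expr]] ; [L [S [M v = expr]] ; [L [S [M v = expr]]]]] }]]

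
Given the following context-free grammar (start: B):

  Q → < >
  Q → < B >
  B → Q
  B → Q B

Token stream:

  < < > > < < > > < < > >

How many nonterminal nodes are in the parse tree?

12

[B [Q < [B [Q < >]] >] [B [Q < [B [Q < >]] >] [B [Q < [B [Q < >]] >]]]]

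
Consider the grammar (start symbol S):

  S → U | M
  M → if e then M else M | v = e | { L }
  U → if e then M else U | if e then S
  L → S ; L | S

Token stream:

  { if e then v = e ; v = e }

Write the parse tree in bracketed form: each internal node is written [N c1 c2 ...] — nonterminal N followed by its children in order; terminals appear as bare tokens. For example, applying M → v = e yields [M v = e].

[S [M { [L [S [U if e then [S [M v = e]]]] ; [L [S [M v = e]]]] }]]

S
M
{ L }
{ S ; L }
{ U ; L }
{ if e then S ; L }
{ if e then M ; L }
{ if e then v = e ; L }
{ if e then v = e ; S }
{ if e then v = e ; M }
{ if e then v = e ; v = e }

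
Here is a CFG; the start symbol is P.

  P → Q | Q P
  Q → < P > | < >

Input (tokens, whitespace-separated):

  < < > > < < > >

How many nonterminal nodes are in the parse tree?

8

[P [Q < [P [Q < >]] >] [P [Q < [P [Q < >]] >]]]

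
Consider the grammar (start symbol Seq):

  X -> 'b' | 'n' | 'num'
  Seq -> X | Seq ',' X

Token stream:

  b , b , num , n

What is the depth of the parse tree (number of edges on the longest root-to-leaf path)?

[Seq [Seq [Seq [Seq [X b]] , [X b]] , [X num]] , [X n]]

5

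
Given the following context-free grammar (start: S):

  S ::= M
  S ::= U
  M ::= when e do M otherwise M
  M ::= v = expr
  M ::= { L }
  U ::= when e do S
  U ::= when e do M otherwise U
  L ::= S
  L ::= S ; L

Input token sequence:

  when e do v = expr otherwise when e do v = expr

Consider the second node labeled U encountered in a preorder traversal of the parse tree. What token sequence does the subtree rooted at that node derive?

[S [U when e do [M v = expr] otherwise [U when e do [S [M v = expr]]]]]

when e do v = expr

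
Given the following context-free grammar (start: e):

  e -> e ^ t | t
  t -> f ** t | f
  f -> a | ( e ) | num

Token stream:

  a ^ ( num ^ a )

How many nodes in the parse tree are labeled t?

4

[e [e [t [f a]]] ^ [t [f ( [e [e [t [f num]]] ^ [t [f a]]] )]]]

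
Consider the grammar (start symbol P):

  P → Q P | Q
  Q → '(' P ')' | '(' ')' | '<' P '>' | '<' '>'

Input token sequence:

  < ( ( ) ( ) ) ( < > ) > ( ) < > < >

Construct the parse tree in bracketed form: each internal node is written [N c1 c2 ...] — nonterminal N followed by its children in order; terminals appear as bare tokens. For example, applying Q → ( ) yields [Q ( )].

[P [Q < [P [Q ( [P [Q ( )] [P [Q ( )]]] )] [P [Q ( [P [Q < >]] )]]] >] [P [Q ( )] [P [Q < >] [P [Q < >]]]]]

P
Q P
< P > P
< Q P > P
< ( P ) P > P
< ( Q P ) P > P
< ( ( ) P ) P > P
< ( ( ) Q ) P > P
< ( ( ) ( ) ) P > P
< ( ( ) ( ) ) Q > P
< ( ( ) ( ) ) ( P ) > P
< ( ( ) ( ) ) ( Q ) > P
< ( ( ) ( ) ) ( < > ) > P
< ( ( ) ( ) ) ( < > ) > Q P
< ( ( ) ( ) ) ( < > ) > ( ) P
< ( ( ) ( ) ) ( < > ) > ( ) Q P
< ( ( ) ( ) ) ( < > ) > ( ) < > P
< ( ( ) ( ) ) ( < > ) > ( ) < > Q
< ( ( ) ( ) ) ( < > ) > ( ) < > < >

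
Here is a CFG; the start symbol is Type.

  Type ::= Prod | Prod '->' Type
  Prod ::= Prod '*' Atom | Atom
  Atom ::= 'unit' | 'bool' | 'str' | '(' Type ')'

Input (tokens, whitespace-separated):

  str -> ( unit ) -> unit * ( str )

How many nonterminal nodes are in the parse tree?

[Type [Prod [Atom str]] -> [Type [Prod [Atom ( [Type [Prod [Atom unit]]] )]] -> [Type [Prod [Prod [Atom unit]] * [Atom ( [Type [Prod [Atom str]]] )]]]]]

17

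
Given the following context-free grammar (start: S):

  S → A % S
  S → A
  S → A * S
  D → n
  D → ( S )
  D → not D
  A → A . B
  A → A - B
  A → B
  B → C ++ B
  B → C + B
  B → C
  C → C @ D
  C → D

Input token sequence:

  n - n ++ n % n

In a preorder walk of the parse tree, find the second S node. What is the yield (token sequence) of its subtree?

n

[S [A [A [B [C [D n]]]] - [B [C [D n]] ++ [B [C [D n]]]]] % [S [A [B [C [D n]]]]]]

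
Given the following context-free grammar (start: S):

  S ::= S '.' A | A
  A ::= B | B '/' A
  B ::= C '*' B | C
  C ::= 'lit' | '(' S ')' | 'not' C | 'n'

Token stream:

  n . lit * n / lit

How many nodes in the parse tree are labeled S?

[S [S [A [B [C n]]]] . [A [B [C lit] * [B [C n]]] / [A [B [C lit]]]]]

2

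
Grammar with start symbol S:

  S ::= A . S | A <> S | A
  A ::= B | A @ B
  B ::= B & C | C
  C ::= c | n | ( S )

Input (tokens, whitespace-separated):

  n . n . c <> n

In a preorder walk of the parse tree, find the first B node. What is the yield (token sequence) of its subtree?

[S [A [B [C n]]] . [S [A [B [C n]]] . [S [A [B [C c]]] <> [S [A [B [C n]]]]]]]

n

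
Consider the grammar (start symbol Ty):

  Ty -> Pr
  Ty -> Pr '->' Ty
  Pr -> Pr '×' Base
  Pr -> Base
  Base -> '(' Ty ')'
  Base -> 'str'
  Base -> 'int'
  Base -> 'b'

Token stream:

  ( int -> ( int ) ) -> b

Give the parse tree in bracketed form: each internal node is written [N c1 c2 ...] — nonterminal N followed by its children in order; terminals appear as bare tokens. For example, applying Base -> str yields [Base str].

Ty
Pr -> Ty
Base -> Ty
( Ty ) -> Ty
( Pr -> Ty ) -> Ty
( Base -> Ty ) -> Ty
( int -> Ty ) -> Ty
( int -> Pr ) -> Ty
( int -> Base ) -> Ty
( int -> ( Ty ) ) -> Ty
( int -> ( Pr ) ) -> Ty
( int -> ( Base ) ) -> Ty
( int -> ( int ) ) -> Ty
( int -> ( int ) ) -> Pr
( int -> ( int ) ) -> Base
( int -> ( int ) ) -> b

[Ty [Pr [Base ( [Ty [Pr [Base int]] -> [Ty [Pr [Base ( [Ty [Pr [Base int]]] )]]]] )]] -> [Ty [Pr [Base b]]]]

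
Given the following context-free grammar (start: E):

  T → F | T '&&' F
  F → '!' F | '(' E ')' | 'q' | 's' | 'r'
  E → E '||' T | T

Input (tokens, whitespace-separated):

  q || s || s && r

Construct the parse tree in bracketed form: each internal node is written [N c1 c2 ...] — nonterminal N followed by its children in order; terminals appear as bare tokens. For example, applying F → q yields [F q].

[E [E [E [T [F q]]] || [T [F s]]] || [T [T [F s]] && [F r]]]

E
E || T
E || T || T
T || T || T
F || T || T
q || T || T
q || F || T
q || s || T
q || s || T && F
q || s || F && F
q || s || s && F
q || s || s && r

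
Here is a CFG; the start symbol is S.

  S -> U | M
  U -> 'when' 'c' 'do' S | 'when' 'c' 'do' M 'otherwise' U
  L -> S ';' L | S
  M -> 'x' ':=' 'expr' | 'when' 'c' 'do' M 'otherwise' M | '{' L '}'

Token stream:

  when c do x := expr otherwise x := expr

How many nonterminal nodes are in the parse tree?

4

[S [M when c do [M x := expr] otherwise [M x := expr]]]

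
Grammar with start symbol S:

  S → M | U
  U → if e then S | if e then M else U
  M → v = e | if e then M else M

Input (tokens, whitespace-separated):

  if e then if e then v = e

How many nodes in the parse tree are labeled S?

[S [U if e then [S [U if e then [S [M v = e]]]]]]

3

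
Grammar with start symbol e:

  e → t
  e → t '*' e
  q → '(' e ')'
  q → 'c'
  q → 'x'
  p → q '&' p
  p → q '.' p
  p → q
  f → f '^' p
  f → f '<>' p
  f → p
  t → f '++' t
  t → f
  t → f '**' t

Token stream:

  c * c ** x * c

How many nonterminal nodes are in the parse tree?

[e [t [f [p [q c]]]] * [e [t [f [p [q c]]] ** [t [f [p [q x]]]]] * [e [t [f [p [q c]]]]]]]

19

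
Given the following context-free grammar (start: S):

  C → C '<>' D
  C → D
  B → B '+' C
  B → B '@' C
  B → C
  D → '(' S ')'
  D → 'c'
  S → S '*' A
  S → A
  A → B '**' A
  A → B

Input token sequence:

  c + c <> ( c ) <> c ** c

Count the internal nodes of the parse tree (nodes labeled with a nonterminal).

[S [A [B [B [C [D c]]] + [C [C [C [D c]] <> [D ( [S [A [B [C [D c]]]]] )]] <> [D c]]] ** [A [B [C [D c]]]]]]

21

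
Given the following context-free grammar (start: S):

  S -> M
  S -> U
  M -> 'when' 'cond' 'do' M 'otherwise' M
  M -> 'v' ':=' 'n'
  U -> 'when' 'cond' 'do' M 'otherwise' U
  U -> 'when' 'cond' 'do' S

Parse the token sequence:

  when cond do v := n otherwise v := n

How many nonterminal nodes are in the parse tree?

4

[S [M when cond do [M v := n] otherwise [M v := n]]]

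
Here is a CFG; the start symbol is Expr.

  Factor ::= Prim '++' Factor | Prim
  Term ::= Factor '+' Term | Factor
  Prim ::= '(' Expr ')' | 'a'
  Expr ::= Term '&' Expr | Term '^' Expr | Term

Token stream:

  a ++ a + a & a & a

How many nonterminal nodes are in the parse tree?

[Expr [Term [Factor [Prim a] ++ [Factor [Prim a]]] + [Term [Factor [Prim a]]]] & [Expr [Term [Factor [Prim a]]] & [Expr [Term [Factor [Prim a]]]]]]

17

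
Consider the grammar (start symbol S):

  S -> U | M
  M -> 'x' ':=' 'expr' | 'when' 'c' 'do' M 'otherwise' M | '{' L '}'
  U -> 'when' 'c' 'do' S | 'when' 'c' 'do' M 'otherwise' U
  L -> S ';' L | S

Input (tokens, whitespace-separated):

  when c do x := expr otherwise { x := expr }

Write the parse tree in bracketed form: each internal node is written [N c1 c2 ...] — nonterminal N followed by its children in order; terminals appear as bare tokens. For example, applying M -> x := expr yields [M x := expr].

[S [M when c do [M x := expr] otherwise [M { [L [S [M x := expr]]] }]]]

S
M
when c do M otherwise M
when c do x := expr otherwise M
when c do x := expr otherwise { L }
when c do x := expr otherwise { S }
when c do x := expr otherwise { M }
when c do x := expr otherwise { x := expr }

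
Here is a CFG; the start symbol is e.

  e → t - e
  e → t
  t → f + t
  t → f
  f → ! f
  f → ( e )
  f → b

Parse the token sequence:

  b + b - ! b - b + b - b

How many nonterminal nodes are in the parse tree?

[e [t [f b] + [t [f b]]] - [e [t [f ! [f b]]] - [e [t [f b] + [t [f b]]] - [e [t [f b]]]]]]

17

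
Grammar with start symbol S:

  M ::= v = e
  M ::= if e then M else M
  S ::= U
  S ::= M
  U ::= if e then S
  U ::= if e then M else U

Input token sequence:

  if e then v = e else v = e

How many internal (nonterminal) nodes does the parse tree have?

4

[S [M if e then [M v = e] else [M v = e]]]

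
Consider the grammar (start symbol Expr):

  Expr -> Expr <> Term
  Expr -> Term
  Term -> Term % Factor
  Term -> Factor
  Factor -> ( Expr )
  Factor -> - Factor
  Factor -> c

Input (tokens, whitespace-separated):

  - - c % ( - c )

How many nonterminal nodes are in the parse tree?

[Expr [Term [Term [Factor - [Factor - [Factor c]]]] % [Factor ( [Expr [Term [Factor - [Factor c]]]] )]]]

11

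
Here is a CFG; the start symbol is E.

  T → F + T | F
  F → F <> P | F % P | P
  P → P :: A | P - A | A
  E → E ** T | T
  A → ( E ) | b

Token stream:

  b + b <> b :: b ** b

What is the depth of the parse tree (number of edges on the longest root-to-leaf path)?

8

[E [E [T [F [P [A b]]] + [T [F [F [P [A b]]] <> [P [P [A b]] :: [A b]]]]]] ** [T [F [P [A b]]]]]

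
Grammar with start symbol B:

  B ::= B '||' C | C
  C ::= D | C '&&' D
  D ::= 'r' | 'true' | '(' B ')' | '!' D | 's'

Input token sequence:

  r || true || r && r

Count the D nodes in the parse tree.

[B [B [B [C [D r]]] || [C [D true]]] || [C [C [D r]] && [D r]]]

4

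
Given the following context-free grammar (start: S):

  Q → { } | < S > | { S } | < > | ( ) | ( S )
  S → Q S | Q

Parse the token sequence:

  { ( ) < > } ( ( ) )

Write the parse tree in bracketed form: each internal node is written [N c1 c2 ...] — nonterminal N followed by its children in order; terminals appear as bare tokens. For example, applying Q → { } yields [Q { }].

[S [Q { [S [Q ( )] [S [Q < >]]] }] [S [Q ( [S [Q ( )]] )]]]

S
Q S
{ S } S
{ Q S } S
{ ( ) S } S
{ ( ) Q } S
{ ( ) < > } S
{ ( ) < > } Q
{ ( ) < > } ( S )
{ ( ) < > } ( Q )
{ ( ) < > } ( ( ) )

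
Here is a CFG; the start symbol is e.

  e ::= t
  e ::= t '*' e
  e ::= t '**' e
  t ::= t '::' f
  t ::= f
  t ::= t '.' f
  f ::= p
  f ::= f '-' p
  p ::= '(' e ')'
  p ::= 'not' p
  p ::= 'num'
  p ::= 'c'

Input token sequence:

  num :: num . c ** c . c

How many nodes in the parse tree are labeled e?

[e [t [t [t [f [p num]]] :: [f [p num]]] . [f [p c]]] ** [e [t [t [f [p c]]] . [f [p c]]]]]

2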